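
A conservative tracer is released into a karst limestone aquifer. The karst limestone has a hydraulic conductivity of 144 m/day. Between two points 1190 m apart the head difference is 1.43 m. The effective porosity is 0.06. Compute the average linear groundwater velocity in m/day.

Hydraulic gradient i = Δh / L = 1.43 / 1190 = 0.001202.
Darcy flux q = K · i = 144.0 × 0.001202 = 0.1730 m/day.
Seepage velocity v = q / n_e = 0.1730 / 0.06 = 2.884 m/day.

2.88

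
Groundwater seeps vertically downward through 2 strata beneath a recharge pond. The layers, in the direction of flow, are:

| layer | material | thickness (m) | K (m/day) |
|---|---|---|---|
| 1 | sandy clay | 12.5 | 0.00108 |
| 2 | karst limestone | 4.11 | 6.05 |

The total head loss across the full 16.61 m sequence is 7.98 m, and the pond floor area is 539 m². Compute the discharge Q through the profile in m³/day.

0.372

Flow is perpendicular to layering, so the layers act in series and the equivalent K is the thickness-weighted harmonic mean.
Total thickness L = 12.5 + 4.11 = 16.61 m.
Σ(b_i/K_i) = 12.5/0.00108 + 4.11/6.05 = 11575 d.
K_eq = L / Σ(b_i/K_i) = 16.61 / 11575 = 0.001435 m/day.
Q = K_eq · A · (Δh/L) = 0.001435 × 539 × (7.98/16.61) = 0.3716 m³/day.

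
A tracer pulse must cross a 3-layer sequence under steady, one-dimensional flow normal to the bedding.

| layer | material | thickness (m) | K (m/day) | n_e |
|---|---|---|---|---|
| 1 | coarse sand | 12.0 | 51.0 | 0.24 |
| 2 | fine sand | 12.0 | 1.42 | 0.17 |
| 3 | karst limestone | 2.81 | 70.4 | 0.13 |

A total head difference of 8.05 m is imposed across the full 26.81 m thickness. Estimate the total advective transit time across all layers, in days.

5.73

With flow normal to the layers, continuity requires the same specific discharge q through every layer.
Σ(b_i/K_i) = 12.0/51.0 + 12.0/1.42 + 2.81/70.4 = 8.726 d.
q = Δh / Σ(b_i/K_i) = 8.05 / 8.726 = 0.9225 m/day.
In each layer the seepage velocity is v_i = q/n_i, so the layer transit time is t_i = b_i·n_i / q:
  layer 1 (coarse sand): t_1 = 12.0 × 0.24 / 0.9225 = 3.122 d
  layer 2 (fine sand): t_2 = 12.0 × 0.17 / 0.9225 = 2.211 d
  layer 3 (karst limestone): t_3 = 2.81 × 0.13 / 0.9225 = 0.3960 d
Total t = Σ t_i = 5.729 days.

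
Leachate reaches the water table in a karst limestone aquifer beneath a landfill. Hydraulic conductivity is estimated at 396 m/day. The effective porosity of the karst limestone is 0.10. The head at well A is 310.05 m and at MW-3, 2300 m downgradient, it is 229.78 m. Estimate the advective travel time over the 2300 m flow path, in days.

Hydraulic gradient i = (310.05 − 229.78) / 2300 = 80.27 / 2300 = 0.03490.
Darcy flux q = K · i = 396.0 × 0.03490 = 13.82 m/day.
Seepage velocity v = q / n_e = 13.82 / 0.10 = 138.2 m/day.
Travel time t = L / v = 2300 / 138.2 = 16.64 days.

16.6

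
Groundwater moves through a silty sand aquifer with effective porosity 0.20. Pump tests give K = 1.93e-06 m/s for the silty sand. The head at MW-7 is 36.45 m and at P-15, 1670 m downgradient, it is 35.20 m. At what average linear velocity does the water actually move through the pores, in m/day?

0.000624

Convert K: 1.93e-06 m/s × 86400 = 0.1668 m/day.
Hydraulic gradient i = (36.45 − 35.20) / 1670 = 1.25 / 1670 = 0.0007485.
Darcy flux q = K · i = 0.1668 × 0.0007485 = 0.0001248 m/day.
Seepage velocity v = q / n_e = 0.0001248 / 0.20 = 0.0006241 m/day.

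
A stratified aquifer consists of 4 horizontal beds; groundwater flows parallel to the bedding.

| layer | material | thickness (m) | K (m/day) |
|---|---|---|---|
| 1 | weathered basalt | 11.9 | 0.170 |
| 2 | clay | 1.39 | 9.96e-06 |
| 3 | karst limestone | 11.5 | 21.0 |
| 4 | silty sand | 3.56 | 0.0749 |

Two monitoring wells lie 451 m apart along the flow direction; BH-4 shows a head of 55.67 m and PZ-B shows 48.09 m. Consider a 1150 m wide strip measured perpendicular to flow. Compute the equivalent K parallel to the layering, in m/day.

8.60

Flow is parallel to layering, so each bed carries its own Darcy discharge and the transmissivities add.
Σ(K_i·b_i) = 0.170×11.9 + 9.96e-06×1.39 + 21.0×11.5 + 0.0749×3.56 = 243.8 m²/day.
Total thickness b = 28.35 m, so K_eq = Σ(K_i·b_i)/b = 8.599 m/day.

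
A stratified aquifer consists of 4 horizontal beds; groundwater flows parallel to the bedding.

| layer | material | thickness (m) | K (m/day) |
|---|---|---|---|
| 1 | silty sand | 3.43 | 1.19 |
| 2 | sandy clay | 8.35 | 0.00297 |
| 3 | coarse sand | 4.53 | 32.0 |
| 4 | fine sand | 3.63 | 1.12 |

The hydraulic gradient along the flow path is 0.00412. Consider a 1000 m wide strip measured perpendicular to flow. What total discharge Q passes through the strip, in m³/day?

631

Flow is parallel to layering, so each bed carries its own Darcy discharge and the transmissivities add.
Σ(K_i·b_i) = 1.19×3.43 + 0.00297×8.35 + 32.0×4.53 + 1.12×3.63 = 153.1 m²/day.
Hydraulic gradient i = 0.00412.
Q = Σ(K_i·b_i) · W · i = 153.1 × 1000 × 0.004120 = 630.9 m³/day.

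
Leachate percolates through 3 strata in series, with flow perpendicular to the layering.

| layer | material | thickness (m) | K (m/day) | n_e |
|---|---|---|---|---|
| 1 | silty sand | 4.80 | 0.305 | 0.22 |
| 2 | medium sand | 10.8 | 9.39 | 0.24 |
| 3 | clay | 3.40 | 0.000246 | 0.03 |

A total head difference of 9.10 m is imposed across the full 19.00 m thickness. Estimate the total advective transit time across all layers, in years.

With flow normal to the layers, continuity requires the same specific discharge q through every layer.
Σ(b_i/K_i) = 4.80/0.305 + 10.8/9.39 + 3.40/0.000246 = 13838 d.
q = Δh / Σ(b_i/K_i) = 9.10 / 13838 = 0.0006576 m/day.
In each layer the seepage velocity is v_i = q/n_i, so the layer transit time is t_i = b_i·n_i / q:
  layer 1 (silty sand): t_1 = 4.80 × 0.22 / 0.0006576 = 1606 d
  layer 2 (medium sand): t_2 = 10.8 × 0.24 / 0.0006576 = 3942 d
  layer 3 (clay): t_3 = 3.40 × 0.03 / 0.0006576 = 155.1 d
Total t = Σ t_i = 5702 days = 15.61 years.

15.6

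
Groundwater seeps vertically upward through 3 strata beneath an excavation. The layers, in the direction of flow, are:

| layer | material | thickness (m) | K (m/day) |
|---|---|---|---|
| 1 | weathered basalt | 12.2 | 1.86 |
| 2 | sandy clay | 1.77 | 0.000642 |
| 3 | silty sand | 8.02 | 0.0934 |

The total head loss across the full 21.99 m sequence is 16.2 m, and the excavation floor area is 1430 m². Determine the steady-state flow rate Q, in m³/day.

Flow is perpendicular to layering, so the layers act in series and the equivalent K is the thickness-weighted harmonic mean.
Total thickness L = 12.2 + 1.77 + 8.02 = 21.99 m.
Σ(b_i/K_i) = 12.2/1.86 + 1.77/0.000642 + 8.02/0.0934 = 2849 d.
K_eq = L / Σ(b_i/K_i) = 21.99 / 2849 = 0.007717 m/day.
Q = K_eq · A · (Δh/L) = 0.007717 × 1430 × (16.2/21.99) = 8.130 m³/day.

8.13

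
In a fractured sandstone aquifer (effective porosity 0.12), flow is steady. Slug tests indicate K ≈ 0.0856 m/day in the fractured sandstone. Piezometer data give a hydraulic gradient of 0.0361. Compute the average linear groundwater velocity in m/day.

Hydraulic gradient i = 0.0361.
Darcy flux q = K · i = 0.08560 × 0.03610 = 0.003090 m/day.
Seepage velocity v = q / n_e = 0.003090 / 0.12 = 0.02575 m/day.

0.0258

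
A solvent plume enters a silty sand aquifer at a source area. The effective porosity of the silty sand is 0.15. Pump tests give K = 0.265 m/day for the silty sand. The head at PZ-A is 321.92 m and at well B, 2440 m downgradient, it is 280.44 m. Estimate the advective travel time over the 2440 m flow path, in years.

222

Hydraulic gradient i = (321.92 − 280.44) / 2440 = 41.48 / 2440 = 0.01700.
Darcy flux q = K · i = 0.2650 × 0.01700 = 0.004505 m/day.
Seepage velocity v = q / n_e = 0.004505 / 0.15 = 0.03003 m/day.
Travel time t = L / v = 2440 / 0.03003 = 81243 days = 222.4 years.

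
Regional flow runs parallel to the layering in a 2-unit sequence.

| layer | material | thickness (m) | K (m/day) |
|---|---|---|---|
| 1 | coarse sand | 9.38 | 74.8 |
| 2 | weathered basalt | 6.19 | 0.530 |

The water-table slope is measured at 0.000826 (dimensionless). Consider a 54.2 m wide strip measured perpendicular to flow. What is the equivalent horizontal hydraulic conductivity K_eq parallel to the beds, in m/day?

Flow is parallel to layering, so each bed carries its own Darcy discharge and the transmissivities add.
Σ(K_i·b_i) = 74.8×9.38 + 0.530×6.19 = 704.9 m²/day.
Total thickness b = 15.57 m, so K_eq = Σ(K_i·b_i)/b = 45.27 m/day.

45.3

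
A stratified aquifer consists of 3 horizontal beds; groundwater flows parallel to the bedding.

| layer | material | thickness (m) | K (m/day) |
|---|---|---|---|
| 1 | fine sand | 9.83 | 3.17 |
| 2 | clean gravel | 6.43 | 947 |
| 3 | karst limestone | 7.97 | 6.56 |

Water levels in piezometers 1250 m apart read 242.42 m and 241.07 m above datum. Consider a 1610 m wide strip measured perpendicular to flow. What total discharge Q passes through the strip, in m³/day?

Flow is parallel to layering, so each bed carries its own Darcy discharge and the transmissivities add.
Σ(K_i·b_i) = 3.17×9.83 + 947×6.43 + 6.56×7.97 = 6173 m²/day.
Hydraulic gradient i = (242.42 − 241.07) / 1250 = 1.35 / 1250 = 0.001080.
Q = Σ(K_i·b_i) · W · i = 6173 × 1610 × 0.001080 = 10733 m³/day.

10700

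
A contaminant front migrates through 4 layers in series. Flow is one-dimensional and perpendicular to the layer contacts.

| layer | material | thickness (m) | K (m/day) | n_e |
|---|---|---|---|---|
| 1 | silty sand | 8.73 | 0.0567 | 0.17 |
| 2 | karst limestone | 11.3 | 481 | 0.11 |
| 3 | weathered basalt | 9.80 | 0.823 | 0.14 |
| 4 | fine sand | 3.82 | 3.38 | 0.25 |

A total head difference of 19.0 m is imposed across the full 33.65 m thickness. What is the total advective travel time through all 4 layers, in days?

44.4

With flow normal to the layers, continuity requires the same specific discharge q through every layer.
Σ(b_i/K_i) = 8.73/0.0567 + 11.3/481 + 9.80/0.823 + 3.82/3.38 = 167.0 d.
q = Δh / Σ(b_i/K_i) = 19.0 / 167.0 = 0.1138 m/day.
In each layer the seepage velocity is v_i = q/n_i, so the layer transit time is t_i = b_i·n_i / q:
  layer 1 (silty sand): t_1 = 8.73 × 0.17 / 0.1138 = 13.05 d
  layer 2 (karst limestone): t_2 = 11.3 × 0.11 / 0.1138 = 10.93 d
  layer 3 (weathered basalt): t_3 = 9.80 × 0.14 / 0.1138 = 12.06 d
  layer 4 (fine sand): t_4 = 3.82 × 0.25 / 0.1138 = 8.395 d
Total t = Σ t_i = 44.43 days.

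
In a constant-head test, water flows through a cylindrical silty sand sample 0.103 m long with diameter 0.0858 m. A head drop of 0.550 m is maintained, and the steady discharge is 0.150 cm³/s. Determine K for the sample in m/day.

0.420

Cross-sectional area A = π·(d/2)² = π × (0.0858/2)² = 0.005782 m².
Convert discharge: 0.150 cm³/s = 1.500e-07 m³/s.
Darcy's law rearranged: K = Q·L / (A·Δh) = 1.500e-07 × 0.103 / (0.005782 × 0.550) = 4.858e-06 m/s = 0.4198 m/day.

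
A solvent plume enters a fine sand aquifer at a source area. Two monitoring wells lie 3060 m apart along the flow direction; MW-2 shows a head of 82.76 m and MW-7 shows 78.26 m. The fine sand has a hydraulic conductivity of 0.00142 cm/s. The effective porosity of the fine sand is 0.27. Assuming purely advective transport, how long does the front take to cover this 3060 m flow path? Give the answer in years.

Convert K: 0.00142 cm/s × 864 = 1.227 m/day.
Hydraulic gradient i = (82.76 − 78.26) / 3060 = 4.5 / 3060 = 0.001471.
Darcy flux q = K · i = 1.227 × 0.001471 = 0.001804 m/day.
Seepage velocity v = q / n_e = 0.001804 / 0.27 = 0.006682 m/day.
Travel time t = L / v = 3060 / 0.006682 = 4.579e+05 days = 1254 years.

1250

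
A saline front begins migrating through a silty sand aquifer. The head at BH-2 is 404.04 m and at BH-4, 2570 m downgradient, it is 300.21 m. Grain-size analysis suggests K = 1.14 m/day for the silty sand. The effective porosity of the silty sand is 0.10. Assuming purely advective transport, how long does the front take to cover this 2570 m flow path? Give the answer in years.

15.3

Hydraulic gradient i = (404.04 − 300.21) / 2570 = 103.83 / 2570 = 0.04040.
Darcy flux q = K · i = 1.140 × 0.04040 = 0.04606 m/day.
Seepage velocity v = q / n_e = 0.04606 / 0.10 = 0.4606 m/day.
Travel time t = L / v = 2570 / 0.4606 = 5580 days = 15.28 years.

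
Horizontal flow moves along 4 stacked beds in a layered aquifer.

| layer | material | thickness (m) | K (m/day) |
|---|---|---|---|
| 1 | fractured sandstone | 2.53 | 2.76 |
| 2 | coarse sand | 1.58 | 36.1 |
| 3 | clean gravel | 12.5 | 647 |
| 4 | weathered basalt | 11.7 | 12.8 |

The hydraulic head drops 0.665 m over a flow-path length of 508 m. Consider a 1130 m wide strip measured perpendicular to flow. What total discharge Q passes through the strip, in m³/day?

Flow is parallel to layering, so each bed carries its own Darcy discharge and the transmissivities add.
Σ(K_i·b_i) = 2.76×2.53 + 36.1×1.58 + 647×12.5 + 12.8×11.7 = 8301 m²/day.
Hydraulic gradient i = Δh / L = 0.665 / 508 = 0.001309.
Q = Σ(K_i·b_i) · W · i = 8301 × 1130 × 0.001309 = 12280 m³/day.

12300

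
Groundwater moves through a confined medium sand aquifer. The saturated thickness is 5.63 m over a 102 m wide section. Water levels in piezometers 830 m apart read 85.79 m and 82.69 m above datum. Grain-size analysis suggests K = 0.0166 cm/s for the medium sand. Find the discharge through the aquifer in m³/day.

Convert K: 0.0166 cm/s × 864 = 14.34 m/day.
Cross-sectional area A = 102 × 5.63 = 574.3 m².
Hydraulic gradient i = (85.79 − 82.69) / 830 = 3.1 / 830 = 0.003735.
Darcy's law: Q = K · A · i = 14.34 × 574.3 × 0.003735 = 30.76 m³/day.

30.8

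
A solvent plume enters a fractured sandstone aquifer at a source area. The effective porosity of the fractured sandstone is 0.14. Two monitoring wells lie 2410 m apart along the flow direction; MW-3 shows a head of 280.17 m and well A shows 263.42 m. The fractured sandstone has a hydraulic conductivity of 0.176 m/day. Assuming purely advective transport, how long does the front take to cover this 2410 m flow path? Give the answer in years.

755

Hydraulic gradient i = (280.17 − 263.42) / 2410 = 16.75 / 2410 = 0.006950.
Darcy flux q = K · i = 0.1760 × 0.006950 = 0.001223 m/day.
Seepage velocity v = q / n_e = 0.001223 / 0.14 = 0.008737 m/day.
Travel time t = L / v = 2410 / 0.008737 = 2.758e+05 days = 755.2 years.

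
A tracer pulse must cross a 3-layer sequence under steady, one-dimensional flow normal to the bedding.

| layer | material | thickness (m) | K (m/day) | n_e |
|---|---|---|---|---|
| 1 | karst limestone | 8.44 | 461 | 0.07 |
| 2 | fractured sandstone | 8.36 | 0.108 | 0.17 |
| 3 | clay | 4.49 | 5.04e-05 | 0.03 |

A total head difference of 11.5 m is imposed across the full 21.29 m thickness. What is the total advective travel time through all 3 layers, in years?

With flow normal to the layers, continuity requires the same specific discharge q through every layer.
Σ(b_i/K_i) = 8.44/461 + 8.36/0.108 + 4.49/5.04e-05 = 89165 d.
q = Δh / Σ(b_i/K_i) = 11.5 / 89165 = 0.0001290 m/day.
In each layer the seepage velocity is v_i = q/n_i, so the layer transit time is t_i = b_i·n_i / q:
  layer 1 (karst limestone): t_1 = 8.44 × 0.07 / 0.0001290 = 4581 d
  layer 2 (fractured sandstone): t_2 = 8.36 × 0.17 / 0.0001290 = 11019 d
  layer 3 (clay): t_3 = 4.49 × 0.03 / 0.0001290 = 1044 d
Total t = Σ t_i = 16644 days = 45.57 years.

45.6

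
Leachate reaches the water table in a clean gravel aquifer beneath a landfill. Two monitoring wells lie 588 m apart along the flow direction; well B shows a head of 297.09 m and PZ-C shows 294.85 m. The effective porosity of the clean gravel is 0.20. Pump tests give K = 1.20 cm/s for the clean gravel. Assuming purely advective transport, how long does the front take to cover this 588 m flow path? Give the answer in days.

Convert K: 1.20 cm/s × 864 = 1037 m/day.
Hydraulic gradient i = (297.09 − 294.85) / 588 = 2.24 / 588 = 0.003810.
Darcy flux q = K · i = 1037 × 0.003810 = 3.950 m/day.
Seepage velocity v = q / n_e = 3.950 / 0.20 = 19.75 m/day.
Travel time t = L / v = 588 / 19.75 = 29.77 days.

29.8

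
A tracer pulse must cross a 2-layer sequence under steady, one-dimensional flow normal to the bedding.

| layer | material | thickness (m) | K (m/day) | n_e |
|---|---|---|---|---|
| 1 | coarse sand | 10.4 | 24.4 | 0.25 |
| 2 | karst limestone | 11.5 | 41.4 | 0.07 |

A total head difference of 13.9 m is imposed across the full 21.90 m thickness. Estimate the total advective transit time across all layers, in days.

0.172

With flow normal to the layers, continuity requires the same specific discharge q through every layer.
Σ(b_i/K_i) = 10.4/24.4 + 11.5/41.4 = 0.7040 d.
q = Δh / Σ(b_i/K_i) = 13.9 / 0.7040 = 19.74 m/day.
In each layer the seepage velocity is v_i = q/n_i, so the layer transit time is t_i = b_i·n_i / q:
  layer 1 (coarse sand): t_1 = 10.4 × 0.25 / 19.74 = 0.1317 d
  layer 2 (karst limestone): t_2 = 11.5 × 0.07 / 19.74 = 0.04077 d
Total t = Σ t_i = 0.1725 days.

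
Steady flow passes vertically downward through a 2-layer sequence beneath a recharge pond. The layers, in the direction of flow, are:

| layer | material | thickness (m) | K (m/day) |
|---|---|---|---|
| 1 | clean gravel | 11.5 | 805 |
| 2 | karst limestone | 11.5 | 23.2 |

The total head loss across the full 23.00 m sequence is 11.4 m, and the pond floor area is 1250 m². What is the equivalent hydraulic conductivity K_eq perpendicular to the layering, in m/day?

Flow is perpendicular to layering, so the layers act in series and the equivalent K is the thickness-weighted harmonic mean.
Total thickness L = 11.5 + 11.5 = 23.00 m.
Σ(b_i/K_i) = 11.5/805 + 11.5/23.2 = 0.5100 d.
K_eq = L / Σ(b_i/K_i) = 23.00 / 0.5100 = 45.10 m/day.

45.1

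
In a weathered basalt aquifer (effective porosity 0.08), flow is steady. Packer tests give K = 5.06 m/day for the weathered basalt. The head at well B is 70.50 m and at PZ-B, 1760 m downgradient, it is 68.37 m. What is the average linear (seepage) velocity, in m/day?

0.0765

Hydraulic gradient i = (70.50 − 68.37) / 1760 = 2.13 / 1760 = 0.001210.
Darcy flux q = K · i = 5.060 × 0.001210 = 0.006124 m/day.
Seepage velocity v = q / n_e = 0.006124 / 0.08 = 0.07655 m/day.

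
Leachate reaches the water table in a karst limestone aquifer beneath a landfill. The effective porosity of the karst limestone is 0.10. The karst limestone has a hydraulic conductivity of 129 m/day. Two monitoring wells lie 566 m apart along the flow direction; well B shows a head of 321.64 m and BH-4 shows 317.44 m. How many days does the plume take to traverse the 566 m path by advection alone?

59.1

Hydraulic gradient i = (321.64 − 317.44) / 566 = 4.2 / 566 = 0.007420.
Darcy flux q = K · i = 129.0 × 0.007420 = 0.9572 m/day.
Seepage velocity v = q / n_e = 0.9572 / 0.10 = 9.572 m/day.
Travel time t = L / v = 566 / 9.572 = 59.13 days.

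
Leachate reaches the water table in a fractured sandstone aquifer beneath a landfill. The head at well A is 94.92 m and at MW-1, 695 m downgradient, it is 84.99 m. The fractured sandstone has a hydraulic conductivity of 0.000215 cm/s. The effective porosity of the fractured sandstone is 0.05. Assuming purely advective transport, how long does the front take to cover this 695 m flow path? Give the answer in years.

Convert K: 0.000215 cm/s × 864 = 0.1858 m/day.
Hydraulic gradient i = (94.92 − 84.99) / 695 = 9.93 / 695 = 0.01429.
Darcy flux q = K · i = 0.1858 × 0.01429 = 0.002654 m/day.
Seepage velocity v = q / n_e = 0.002654 / 0.05 = 0.05308 m/day.
Travel time t = L / v = 695 / 0.05308 = 13093 days = 35.85 years.

35.8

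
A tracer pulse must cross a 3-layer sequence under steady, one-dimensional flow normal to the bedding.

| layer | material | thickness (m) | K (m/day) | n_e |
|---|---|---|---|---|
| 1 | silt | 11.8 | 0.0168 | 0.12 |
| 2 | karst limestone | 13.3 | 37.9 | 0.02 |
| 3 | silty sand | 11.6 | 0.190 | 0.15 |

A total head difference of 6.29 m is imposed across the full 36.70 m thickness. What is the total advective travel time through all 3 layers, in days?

416

With flow normal to the layers, continuity requires the same specific discharge q through every layer.
Σ(b_i/K_i) = 11.8/0.0168 + 13.3/37.9 + 11.6/0.190 = 763.8 d.
q = Δh / Σ(b_i/K_i) = 6.29 / 763.8 = 0.008235 m/day.
In each layer the seepage velocity is v_i = q/n_i, so the layer transit time is t_i = b_i·n_i / q:
  layer 1 (silt): t_1 = 11.8 × 0.12 / 0.008235 = 171.9 d
  layer 2 (karst limestone): t_2 = 13.3 × 0.02 / 0.008235 = 32.30 d
  layer 3 (silty sand): t_3 = 11.6 × 0.15 / 0.008235 = 211.3 d
Total t = Σ t_i = 415.5 days.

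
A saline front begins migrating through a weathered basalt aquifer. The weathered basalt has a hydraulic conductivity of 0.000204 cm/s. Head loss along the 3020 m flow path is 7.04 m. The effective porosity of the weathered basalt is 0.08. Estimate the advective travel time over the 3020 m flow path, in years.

1610

Convert K: 0.000204 cm/s × 864 = 0.1763 m/day.
Hydraulic gradient i = Δh / L = 7.04 / 3020 = 0.002331.
Darcy flux q = K · i = 0.1763 × 0.002331 = 0.0004109 m/day.
Seepage velocity v = q / n_e = 0.0004109 / 0.08 = 0.005136 m/day.
Travel time t = L / v = 3020 / 0.005136 = 5.880e+05 days = 1610 years.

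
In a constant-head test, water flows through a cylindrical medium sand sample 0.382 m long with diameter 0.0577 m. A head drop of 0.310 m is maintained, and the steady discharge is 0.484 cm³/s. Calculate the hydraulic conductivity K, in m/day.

Cross-sectional area A = π·(d/2)² = π × (0.0577/2)² = 0.002615 m².
Convert discharge: 0.484 cm³/s = 4.840e-07 m³/s.
Darcy's law rearranged: K = Q·L / (A·Δh) = 4.840e-07 × 0.382 / (0.002615 × 0.310) = 0.0002281 m/s = 19.71 m/day.

19.7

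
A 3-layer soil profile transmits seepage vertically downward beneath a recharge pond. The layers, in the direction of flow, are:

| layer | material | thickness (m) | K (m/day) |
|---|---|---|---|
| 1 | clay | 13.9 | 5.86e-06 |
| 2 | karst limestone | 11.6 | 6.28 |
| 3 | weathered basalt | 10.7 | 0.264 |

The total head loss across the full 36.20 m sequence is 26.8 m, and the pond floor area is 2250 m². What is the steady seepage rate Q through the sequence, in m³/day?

Flow is perpendicular to layering, so the layers act in series and the equivalent K is the thickness-weighted harmonic mean.
Total thickness L = 13.9 + 11.6 + 10.7 = 36.20 m.
Σ(b_i/K_i) = 13.9/5.86e-06 + 11.6/6.28 + 10.7/0.264 = 2.372e+06 d.
K_eq = L / Σ(b_i/K_i) = 36.20 / 2.372e+06 = 1.526e-05 m/day.
Q = K_eq · A · (Δh/L) = 1.526e-05 × 2250 × (26.8/36.20) = 0.02542 m³/day.

0.0254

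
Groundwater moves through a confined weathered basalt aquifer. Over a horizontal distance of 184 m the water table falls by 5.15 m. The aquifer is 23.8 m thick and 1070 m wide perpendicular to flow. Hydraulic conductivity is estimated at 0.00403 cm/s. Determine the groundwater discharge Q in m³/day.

2480

Convert K: 0.00403 cm/s × 864 = 3.482 m/day.
Cross-sectional area A = 1070 × 23.8 = 25466 m².
Hydraulic gradient i = Δh / L = 5.15 / 184 = 0.02799.
Darcy's law: Q = K · A · i = 3.482 × 25466 × 0.02799 = 2482 m³/day.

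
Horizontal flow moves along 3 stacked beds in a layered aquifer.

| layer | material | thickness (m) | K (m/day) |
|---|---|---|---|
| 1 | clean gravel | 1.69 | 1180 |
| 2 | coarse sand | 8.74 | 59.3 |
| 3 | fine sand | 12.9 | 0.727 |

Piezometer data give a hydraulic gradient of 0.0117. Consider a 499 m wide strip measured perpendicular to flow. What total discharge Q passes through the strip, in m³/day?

14700

Flow is parallel to layering, so each bed carries its own Darcy discharge and the transmissivities add.
Σ(K_i·b_i) = 1180×1.69 + 59.3×8.74 + 0.727×12.9 = 2522 m²/day.
Hydraulic gradient i = 0.0117.
Q = Σ(K_i·b_i) · W · i = 2522 × 499 × 0.01170 = 14723 m³/day.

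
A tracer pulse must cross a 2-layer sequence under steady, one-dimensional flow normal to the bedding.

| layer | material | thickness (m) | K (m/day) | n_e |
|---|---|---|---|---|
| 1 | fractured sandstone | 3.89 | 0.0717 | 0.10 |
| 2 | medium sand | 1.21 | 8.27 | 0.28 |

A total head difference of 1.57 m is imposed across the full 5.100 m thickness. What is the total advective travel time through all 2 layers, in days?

With flow normal to the layers, continuity requires the same specific discharge q through every layer.
Σ(b_i/K_i) = 3.89/0.0717 + 1.21/8.27 = 54.40 d.
q = Δh / Σ(b_i/K_i) = 1.57 / 54.40 = 0.02886 m/day.
In each layer the seepage velocity is v_i = q/n_i, so the layer transit time is t_i = b_i·n_i / q:
  layer 1 (fractured sandstone): t_1 = 3.89 × 0.10 / 0.02886 = 13.48 d
  layer 2 (medium sand): t_2 = 1.21 × 0.28 / 0.02886 = 11.74 d
Total t = Σ t_i = 25.22 days.

25.2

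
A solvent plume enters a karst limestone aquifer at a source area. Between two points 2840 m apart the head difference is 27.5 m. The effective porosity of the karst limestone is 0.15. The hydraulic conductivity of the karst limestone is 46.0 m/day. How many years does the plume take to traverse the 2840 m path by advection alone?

2.62

Hydraulic gradient i = Δh / L = 27.5 / 2840 = 0.009683.
Darcy flux q = K · i = 46.00 × 0.009683 = 0.4454 m/day.
Seepage velocity v = q / n_e = 0.4454 / 0.15 = 2.969 m/day.
Travel time t = L / v = 2840 / 2.969 = 956.4 days = 2.618 years.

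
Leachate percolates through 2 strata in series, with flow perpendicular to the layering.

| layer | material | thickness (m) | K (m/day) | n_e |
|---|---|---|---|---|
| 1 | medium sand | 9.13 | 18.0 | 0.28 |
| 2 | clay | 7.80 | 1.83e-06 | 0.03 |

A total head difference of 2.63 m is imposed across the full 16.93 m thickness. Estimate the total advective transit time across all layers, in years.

With flow normal to the layers, continuity requires the same specific discharge q through every layer.
Σ(b_i/K_i) = 9.13/18.0 + 7.80/1.83e-06 = 4.262e+06 d.
q = Δh / Σ(b_i/K_i) = 2.63 / 4.262e+06 = 6.170e-07 m/day.
In each layer the seepage velocity is v_i = q/n_i, so the layer transit time is t_i = b_i·n_i / q:
  layer 1 (medium sand): t_1 = 9.13 × 0.28 / 6.170e-07 = 4.143e+06 d
  layer 2 (clay): t_2 = 7.80 × 0.03 / 6.170e-07 = 3.792e+05 d
Total t = Σ t_i = 4.522e+06 days = 12381 years.

12400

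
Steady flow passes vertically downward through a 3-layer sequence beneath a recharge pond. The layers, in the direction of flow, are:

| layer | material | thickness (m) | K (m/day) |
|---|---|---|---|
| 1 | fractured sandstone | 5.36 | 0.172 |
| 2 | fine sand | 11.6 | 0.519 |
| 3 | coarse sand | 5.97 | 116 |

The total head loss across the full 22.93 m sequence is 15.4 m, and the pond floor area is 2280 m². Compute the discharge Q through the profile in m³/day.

656

Flow is perpendicular to layering, so the layers act in series and the equivalent K is the thickness-weighted harmonic mean.
Total thickness L = 5.36 + 11.6 + 5.97 = 22.93 m.
Σ(b_i/K_i) = 5.36/0.172 + 11.6/0.519 + 5.97/116 = 53.56 d.
K_eq = L / Σ(b_i/K_i) = 22.93 / 53.56 = 0.4281 m/day.
Q = K_eq · A · (Δh/L) = 0.4281 × 2280 × (15.4/22.93) = 655.5 m³/day.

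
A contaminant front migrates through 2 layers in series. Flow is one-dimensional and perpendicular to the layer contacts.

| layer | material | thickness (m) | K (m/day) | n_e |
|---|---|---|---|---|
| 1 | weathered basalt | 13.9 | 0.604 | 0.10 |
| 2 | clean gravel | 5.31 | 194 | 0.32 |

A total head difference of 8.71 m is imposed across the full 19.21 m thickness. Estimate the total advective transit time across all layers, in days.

8.17

With flow normal to the layers, continuity requires the same specific discharge q through every layer.
Σ(b_i/K_i) = 13.9/0.604 + 5.31/194 = 23.04 d.
q = Δh / Σ(b_i/K_i) = 8.71 / 23.04 = 0.3780 m/day.
In each layer the seepage velocity is v_i = q/n_i, so the layer transit time is t_i = b_i·n_i / q:
  layer 1 (weathered basalt): t_1 = 13.9 × 0.10 / 0.3780 = 3.677 d
  layer 2 (clean gravel): t_2 = 5.31 × 0.32 / 0.3780 = 4.495 d
Total t = Σ t_i = 8.172 days.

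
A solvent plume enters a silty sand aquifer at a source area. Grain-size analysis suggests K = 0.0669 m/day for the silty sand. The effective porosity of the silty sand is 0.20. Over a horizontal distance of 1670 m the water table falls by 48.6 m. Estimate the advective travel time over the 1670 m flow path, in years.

470

Hydraulic gradient i = Δh / L = 48.6 / 1670 = 0.02910.
Darcy flux q = K · i = 0.06690 × 0.02910 = 0.001947 m/day.
Seepage velocity v = q / n_e = 0.001947 / 0.20 = 0.009735 m/day.
Travel time t = L / v = 1670 / 0.009735 = 1.716e+05 days = 469.7 years.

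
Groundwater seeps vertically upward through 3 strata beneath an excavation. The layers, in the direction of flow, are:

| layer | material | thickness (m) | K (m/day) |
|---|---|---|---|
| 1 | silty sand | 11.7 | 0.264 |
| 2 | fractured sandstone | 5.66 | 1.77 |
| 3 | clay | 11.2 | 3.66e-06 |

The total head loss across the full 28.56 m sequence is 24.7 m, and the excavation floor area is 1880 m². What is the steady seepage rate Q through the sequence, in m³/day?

0.0152

Flow is perpendicular to layering, so the layers act in series and the equivalent K is the thickness-weighted harmonic mean.
Total thickness L = 11.7 + 5.66 + 11.2 = 28.56 m.
Σ(b_i/K_i) = 11.7/0.264 + 5.66/1.77 + 11.2/3.66e-06 = 3.060e+06 d.
K_eq = L / Σ(b_i/K_i) = 28.56 / 3.060e+06 = 9.333e-06 m/day.
Q = K_eq · A · (Δh/L) = 9.333e-06 × 1880 × (24.7/28.56) = 0.01517 m³/day.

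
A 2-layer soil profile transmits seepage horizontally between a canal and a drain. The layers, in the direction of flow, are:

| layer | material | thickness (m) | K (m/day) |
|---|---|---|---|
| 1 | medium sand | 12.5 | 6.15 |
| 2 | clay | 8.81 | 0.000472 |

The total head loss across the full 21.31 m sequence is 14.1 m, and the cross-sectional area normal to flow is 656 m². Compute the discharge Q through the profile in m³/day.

0.495

Flow is perpendicular to layering, so the layers act in series and the equivalent K is the thickness-weighted harmonic mean.
Total thickness L = 12.5 + 8.81 = 21.31 m.
Σ(b_i/K_i) = 12.5/6.15 + 8.81/0.000472 = 18667 d.
K_eq = L / Σ(b_i/K_i) = 21.31 / 18667 = 0.001142 m/day.
Q = K_eq · A · (Δh/L) = 0.001142 × 656 × (14.1/21.31) = 0.4955 m³/day.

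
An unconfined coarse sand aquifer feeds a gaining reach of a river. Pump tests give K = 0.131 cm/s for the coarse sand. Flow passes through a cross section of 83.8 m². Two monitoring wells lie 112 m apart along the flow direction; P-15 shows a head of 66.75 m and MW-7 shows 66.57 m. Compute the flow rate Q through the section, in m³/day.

15.2

Convert K: 0.131 cm/s × 864 = 113.2 m/day.
Hydraulic gradient i = (66.75 − 66.57) / 112 = 0.18 / 112 = 0.001607.
Darcy's law: Q = K · A · i = 113.2 × 83.80 × 0.001607 = 15.24 m³/day.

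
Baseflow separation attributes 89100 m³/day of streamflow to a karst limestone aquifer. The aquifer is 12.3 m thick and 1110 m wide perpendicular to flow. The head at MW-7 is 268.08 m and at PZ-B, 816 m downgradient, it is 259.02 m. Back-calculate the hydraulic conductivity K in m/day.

Cross-sectional area A = 1110 × 12.3 = 13653 m².
Hydraulic gradient i = (268.08 − 259.02) / 816 = 9.06 / 816 = 0.01110.
From Q = K·A·i, K = Q / (A·i) = 89100 / (13653 × 0.01110) = 587.8 m/day.

588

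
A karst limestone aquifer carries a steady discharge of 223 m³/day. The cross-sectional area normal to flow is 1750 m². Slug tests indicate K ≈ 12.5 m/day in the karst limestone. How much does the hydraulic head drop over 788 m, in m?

From Q = K·A·i, i = Q / (K·A) = 223 / (12.50 × 1750) = 0.01019.
Head loss Δh = i · L = 0.01019 × 788 = 8.033 m.

8.03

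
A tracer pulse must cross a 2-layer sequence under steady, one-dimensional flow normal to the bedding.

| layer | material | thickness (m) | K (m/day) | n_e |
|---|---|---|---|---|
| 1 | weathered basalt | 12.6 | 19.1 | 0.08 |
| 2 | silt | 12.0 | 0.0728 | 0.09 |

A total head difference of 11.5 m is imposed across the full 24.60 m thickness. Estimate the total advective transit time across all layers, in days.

With flow normal to the layers, continuity requires the same specific discharge q through every layer.
Σ(b_i/K_i) = 12.6/19.1 + 12.0/0.0728 = 165.5 d.
q = Δh / Σ(b_i/K_i) = 11.5 / 165.5 = 0.06949 m/day.
In each layer the seepage velocity is v_i = q/n_i, so the layer transit time is t_i = b_i·n_i / q:
  layer 1 (weathered basalt): t_1 = 12.6 × 0.08 / 0.06949 = 14.51 d
  layer 2 (silt): t_2 = 12.0 × 0.09 / 0.06949 = 15.54 d
Total t = Σ t_i = 30.05 days.

30.0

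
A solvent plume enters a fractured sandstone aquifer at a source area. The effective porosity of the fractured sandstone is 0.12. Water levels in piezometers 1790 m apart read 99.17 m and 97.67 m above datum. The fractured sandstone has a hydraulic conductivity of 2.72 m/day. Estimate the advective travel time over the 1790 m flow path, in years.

Hydraulic gradient i = (99.17 − 97.67) / 1790 = 1.5 / 1790 = 0.0008380.
Darcy flux q = K · i = 2.720 × 0.0008380 = 0.002279 m/day.
Seepage velocity v = q / n_e = 0.002279 / 0.12 = 0.01899 m/day.
Travel time t = L / v = 1790 / 0.01899 = 94238 days = 258.0 years.

258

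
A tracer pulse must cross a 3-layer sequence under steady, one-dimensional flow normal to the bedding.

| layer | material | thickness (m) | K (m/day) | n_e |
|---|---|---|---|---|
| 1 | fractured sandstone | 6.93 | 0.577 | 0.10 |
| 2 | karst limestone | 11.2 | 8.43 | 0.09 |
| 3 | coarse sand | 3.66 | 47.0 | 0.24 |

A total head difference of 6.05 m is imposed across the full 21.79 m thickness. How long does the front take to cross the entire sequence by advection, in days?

5.72

With flow normal to the layers, continuity requires the same specific discharge q through every layer.
Σ(b_i/K_i) = 6.93/0.577 + 11.2/8.43 + 3.66/47.0 = 13.42 d.
q = Δh / Σ(b_i/K_i) = 6.05 / 13.42 = 0.4509 m/day.
In each layer the seepage velocity is v_i = q/n_i, so the layer transit time is t_i = b_i·n_i / q:
  layer 1 (fractured sandstone): t_1 = 6.93 × 0.10 / 0.4509 = 1.537 d
  layer 2 (karst limestone): t_2 = 11.2 × 0.09 / 0.4509 = 2.235 d
  layer 3 (coarse sand): t_3 = 3.66 × 0.24 / 0.4509 = 1.948 d
Total t = Σ t_i = 5.720 days.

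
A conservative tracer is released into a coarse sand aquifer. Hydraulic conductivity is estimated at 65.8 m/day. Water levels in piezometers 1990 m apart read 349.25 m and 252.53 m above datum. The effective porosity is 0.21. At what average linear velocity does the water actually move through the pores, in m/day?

15.2

Hydraulic gradient i = (349.25 − 252.53) / 1990 = 96.72 / 1990 = 0.04860.
Darcy flux q = K · i = 65.80 × 0.04860 = 3.198 m/day.
Seepage velocity v = q / n_e = 3.198 / 0.21 = 15.23 m/day.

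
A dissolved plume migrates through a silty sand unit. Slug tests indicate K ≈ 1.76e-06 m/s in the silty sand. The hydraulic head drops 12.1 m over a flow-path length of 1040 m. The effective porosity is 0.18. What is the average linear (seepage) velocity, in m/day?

0.00983

Convert K: 1.76e-06 m/s × 86400 = 0.1521 m/day.
Hydraulic gradient i = Δh / L = 12.1 / 1040 = 0.01163.
Darcy flux q = K · i = 0.1521 × 0.01163 = 0.001769 m/day.
Seepage velocity v = q / n_e = 0.001769 / 0.18 = 0.009829 m/day.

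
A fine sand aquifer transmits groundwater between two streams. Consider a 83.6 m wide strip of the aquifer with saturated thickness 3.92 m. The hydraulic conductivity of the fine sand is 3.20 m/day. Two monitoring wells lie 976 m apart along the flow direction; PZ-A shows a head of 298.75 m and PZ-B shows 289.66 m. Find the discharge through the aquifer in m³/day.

9.77

Cross-sectional area A = 83.6 × 3.92 = 327.7 m².
Hydraulic gradient i = (298.75 − 289.66) / 976 = 9.09 / 976 = 0.009314.
Darcy's law: Q = K · A · i = 3.200 × 327.7 × 0.009314 = 9.767 m³/day.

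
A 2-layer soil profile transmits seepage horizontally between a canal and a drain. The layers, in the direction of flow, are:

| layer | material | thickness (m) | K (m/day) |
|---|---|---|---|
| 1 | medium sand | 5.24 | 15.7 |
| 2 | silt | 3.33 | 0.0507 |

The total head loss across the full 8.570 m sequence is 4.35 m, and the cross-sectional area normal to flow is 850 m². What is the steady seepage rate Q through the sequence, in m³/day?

56.0

Flow is perpendicular to layering, so the layers act in series and the equivalent K is the thickness-weighted harmonic mean.
Total thickness L = 5.24 + 3.33 = 8.570 m.
Σ(b_i/K_i) = 5.24/15.7 + 3.33/0.0507 = 66.01 d.
K_eq = L / Σ(b_i/K_i) = 8.570 / 66.01 = 0.1298 m/day.
Q = K_eq · A · (Δh/L) = 0.1298 × 850 × (4.35/8.570) = 56.01 m³/day.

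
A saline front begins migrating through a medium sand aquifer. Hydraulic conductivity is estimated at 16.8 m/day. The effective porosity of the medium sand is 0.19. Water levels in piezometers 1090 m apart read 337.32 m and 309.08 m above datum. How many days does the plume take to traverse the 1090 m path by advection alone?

Hydraulic gradient i = (337.32 − 309.08) / 1090 = 28.24 / 1090 = 0.02591.
Darcy flux q = K · i = 16.80 × 0.02591 = 0.4353 m/day.
Seepage velocity v = q / n_e = 0.4353 / 0.19 = 2.291 m/day.
Travel time t = L / v = 1090 / 2.291 = 475.8 days.

476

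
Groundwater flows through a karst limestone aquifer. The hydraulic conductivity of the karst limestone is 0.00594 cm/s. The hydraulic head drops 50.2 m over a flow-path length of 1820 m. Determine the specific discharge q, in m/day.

Convert K: 0.00594 cm/s × 864 = 5.132 m/day.
Hydraulic gradient i = Δh / L = 50.2 / 1820 = 0.02758.
Specific discharge q = K · i = 5.132 × 0.02758 = 0.1416 m/day.

0.142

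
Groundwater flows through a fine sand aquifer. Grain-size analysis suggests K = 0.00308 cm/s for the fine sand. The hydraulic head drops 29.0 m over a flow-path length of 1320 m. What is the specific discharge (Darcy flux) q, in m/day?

Convert K: 0.00308 cm/s × 864 = 2.661 m/day.
Hydraulic gradient i = Δh / L = 29.0 / 1320 = 0.02197.
Specific discharge q = K · i = 2.661 × 0.02197 = 0.05846 m/day.

0.0585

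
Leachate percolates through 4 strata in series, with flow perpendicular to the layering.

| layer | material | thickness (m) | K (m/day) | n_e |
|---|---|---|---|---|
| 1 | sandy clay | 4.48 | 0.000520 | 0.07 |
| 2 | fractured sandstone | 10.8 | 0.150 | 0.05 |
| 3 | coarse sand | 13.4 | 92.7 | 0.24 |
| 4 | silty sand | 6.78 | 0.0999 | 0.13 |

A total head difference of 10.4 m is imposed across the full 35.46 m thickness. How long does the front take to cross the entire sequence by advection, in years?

11.4

With flow normal to the layers, continuity requires the same specific discharge q through every layer.
Σ(b_i/K_i) = 4.48/0.000520 + 10.8/0.150 + 13.4/92.7 + 6.78/0.0999 = 8755 d.
q = Δh / Σ(b_i/K_i) = 10.4 / 8755 = 0.001188 m/day.
In each layer the seepage velocity is v_i = q/n_i, so the layer transit time is t_i = b_i·n_i / q:
  layer 1 (sandy clay): t_1 = 4.48 × 0.07 / 0.001188 = 264.0 d
  layer 2 (fractured sandstone): t_2 = 10.8 × 0.05 / 0.001188 = 454.6 d
  layer 3 (coarse sand): t_3 = 13.4 × 0.24 / 0.001188 = 2707 d
  layer 4 (silty sand): t_4 = 6.78 × 0.13 / 0.001188 = 742.0 d
Total t = Σ t_i = 4168 days = 11.41 years.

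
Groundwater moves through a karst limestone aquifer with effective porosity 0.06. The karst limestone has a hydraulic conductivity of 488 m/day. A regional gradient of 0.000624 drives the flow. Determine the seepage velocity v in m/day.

5.08

Hydraulic gradient i = 0.000624.
Darcy flux q = K · i = 488.0 × 0.0006240 = 0.3045 m/day.
Seepage velocity v = q / n_e = 0.3045 / 0.06 = 5.075 m/day.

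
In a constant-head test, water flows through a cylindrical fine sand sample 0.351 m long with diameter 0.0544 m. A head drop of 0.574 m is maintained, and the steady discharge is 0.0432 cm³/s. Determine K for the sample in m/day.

0.982

Cross-sectional area A = π·(d/2)² = π × (0.0544/2)² = 0.002324 m².
Convert discharge: 0.0432 cm³/s = 4.320e-08 m³/s.
Darcy's law rearranged: K = Q·L / (A·Δh) = 4.320e-08 × 0.351 / (0.002324 × 0.574) = 1.137e-05 m/s = 0.9820 m/day.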